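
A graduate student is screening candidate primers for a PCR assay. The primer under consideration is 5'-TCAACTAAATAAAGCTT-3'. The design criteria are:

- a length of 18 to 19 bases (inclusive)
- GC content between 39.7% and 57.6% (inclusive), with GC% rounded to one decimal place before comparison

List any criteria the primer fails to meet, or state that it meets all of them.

Base counts: A=8, T=5, G=1, C=3 (length 17).
length: length 17, outside 18–19 ✗
GC content: GC 4/17 = 23.5%, outside 39.7–57.6% ✗

Fails: length, GC content.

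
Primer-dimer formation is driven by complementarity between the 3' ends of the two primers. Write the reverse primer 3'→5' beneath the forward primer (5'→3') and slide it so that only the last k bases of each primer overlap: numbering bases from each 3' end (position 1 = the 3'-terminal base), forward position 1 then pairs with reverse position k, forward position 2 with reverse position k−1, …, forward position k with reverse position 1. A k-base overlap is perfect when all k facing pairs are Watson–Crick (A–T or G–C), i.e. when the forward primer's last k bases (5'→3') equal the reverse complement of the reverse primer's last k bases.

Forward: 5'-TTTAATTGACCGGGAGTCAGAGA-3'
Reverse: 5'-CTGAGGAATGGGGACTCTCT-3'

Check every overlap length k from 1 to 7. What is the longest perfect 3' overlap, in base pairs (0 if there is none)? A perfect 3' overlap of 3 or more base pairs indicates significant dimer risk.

Longest perfect overlap: 5 complementary base pairs; significant dimer risk (threshold 3).

Last 7 bases (5'→3') — forward …TCAGAGA, reverse …ACTCTCT.
Reverse complement of the reverse primer's last 7 bases: AGAGAGT; its first k bases are the reverse complement of the reverse primer's last k bases, so a perfect k-base overlap needs the forward primer's last k bases to equal them.
Comparing (forward last k vs required): k=1: A vs A ✓; k=2: GA vs AG ✗; k=3: AGA vs AGA ✓; k=4: GAGA vs AGAG ✗; k=5: AGAGA vs AGAGA ✓; k=6: CAGAGA vs AGAGAG ✗; k=7: TCAGAGA vs AGAGAGT ✗.
Perfect overlaps at k = 1, 3, 5; the largest is 5.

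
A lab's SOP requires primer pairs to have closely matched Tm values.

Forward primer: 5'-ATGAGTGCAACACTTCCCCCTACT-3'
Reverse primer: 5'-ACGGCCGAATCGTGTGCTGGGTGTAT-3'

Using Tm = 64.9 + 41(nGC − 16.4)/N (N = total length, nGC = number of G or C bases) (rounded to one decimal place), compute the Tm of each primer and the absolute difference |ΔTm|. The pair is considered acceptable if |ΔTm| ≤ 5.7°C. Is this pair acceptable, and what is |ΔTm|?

|ΔTm| = 5.3°C; the pair is acceptable.

Forward: G+C = 12, N = 24 → Tm = 64.9 + 41·(12 − 16.4)/24 = 57.4°C.
Reverse: G+C = 15, N = 26 → Tm = 64.9 + 41·(15 − 16.4)/26 = 62.7°C.
|ΔTm| = |57.4 − 62.7| = 5.3°C, ≤ 5.7°C.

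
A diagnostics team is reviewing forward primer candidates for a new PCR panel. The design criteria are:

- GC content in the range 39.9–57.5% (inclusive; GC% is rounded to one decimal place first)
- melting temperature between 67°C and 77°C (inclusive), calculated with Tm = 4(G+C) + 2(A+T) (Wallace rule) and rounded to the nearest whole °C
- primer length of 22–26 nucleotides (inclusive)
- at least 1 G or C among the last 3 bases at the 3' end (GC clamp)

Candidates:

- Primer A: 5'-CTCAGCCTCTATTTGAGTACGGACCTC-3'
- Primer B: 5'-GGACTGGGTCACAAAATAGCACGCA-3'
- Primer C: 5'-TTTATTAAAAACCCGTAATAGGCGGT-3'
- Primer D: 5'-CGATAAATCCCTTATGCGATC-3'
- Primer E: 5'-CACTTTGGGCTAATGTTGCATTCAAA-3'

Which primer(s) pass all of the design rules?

Primer B only.

Primer A (27 nt, A=5 T=8 G=5 C=9): GC 14/27 = 51.9% ✓; Tm = 2·13 + 4·14 = 82°C, outside 67–77°C ✗; length 27, outside 22–26 ✗; 3' end CTC has 2 G/C ✓ — fails.
Primer B (25 nt, A=9 T=3 G=7 C=6): GC 13/25 = 52.0% ✓; Tm = 2·12 + 4·13 = 76°C ✓; length 25 ✓; 3' end GCA has 2 G/C ✓ — passes.
Primer C (26 nt, A=9 T=8 G=5 C=4): GC 9/26 = 34.6%, outside 39.9–57.5% ✗; Tm = 2·17 + 4·9 = 70°C ✓; length 26 ✓; 3' end GGT has 2 G/C ✓ — fails.
Primer D (21 nt, A=6 T=6 G=3 C=6): GC 9/21 = 42.9% ✓; Tm = 2·12 + 4·9 = 60°C, outside 67–77°C ✗; length 21, outside 22–26 ✗; 3' end ATC has 1 G/C ✓ — fails.
Primer E (26 nt, A=7 T=9 G=5 C=5): GC 10/26 = 38.5%, outside 39.9–57.5% ✗; Tm = 2·16 + 4·10 = 72°C ✓; length 26 ✓; 3' end AAA has 0 G/C, need ≥1 ✗ — fails.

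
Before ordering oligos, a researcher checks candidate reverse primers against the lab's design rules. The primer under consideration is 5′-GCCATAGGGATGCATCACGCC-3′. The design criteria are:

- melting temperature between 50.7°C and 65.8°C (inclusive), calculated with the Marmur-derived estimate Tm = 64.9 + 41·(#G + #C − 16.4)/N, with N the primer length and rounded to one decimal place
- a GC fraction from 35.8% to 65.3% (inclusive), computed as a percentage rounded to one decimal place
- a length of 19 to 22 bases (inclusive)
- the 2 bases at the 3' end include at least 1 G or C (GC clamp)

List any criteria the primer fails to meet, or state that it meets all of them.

Base counts: A=5, T=3, G=6, C=7 (length 21).
Tm: Tm = 64.9 + 41·(13 − 16.4)/21 = 58.3°C ✓
GC content: GC 13/21 = 61.9% ✓
length: length 21 ✓
GC clamp: 3' end CC has 2 G/C ✓

Meets all criteria.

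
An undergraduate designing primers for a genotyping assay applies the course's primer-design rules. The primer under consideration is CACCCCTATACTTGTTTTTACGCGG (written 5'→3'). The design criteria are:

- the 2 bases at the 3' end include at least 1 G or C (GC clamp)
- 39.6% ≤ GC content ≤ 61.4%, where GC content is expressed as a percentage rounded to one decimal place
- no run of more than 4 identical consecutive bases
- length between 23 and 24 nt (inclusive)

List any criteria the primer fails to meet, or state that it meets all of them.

Fails: homopolymer run, length.

Base counts: A=4, T=9, G=4, C=8 (length 25).
GC clamp: 3' end GG has 2 G/C ✓
GC content: GC 12/25 = 48.0% ✓
homopolymer run: longest run = 5, exceeds 4 ✗
length: length 25, outside 23–24 ✗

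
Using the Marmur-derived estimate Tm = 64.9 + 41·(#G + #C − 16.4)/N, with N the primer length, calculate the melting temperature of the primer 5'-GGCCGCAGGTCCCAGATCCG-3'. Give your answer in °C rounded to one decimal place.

62.0°C

Base counts: A=3, T=2, G=7, C=8; G+C = 15, N = 20.
Tm = 64.9 + 41·(15 − 16.4)/20 = 64.9 + -57.40/20 = 62.0°C.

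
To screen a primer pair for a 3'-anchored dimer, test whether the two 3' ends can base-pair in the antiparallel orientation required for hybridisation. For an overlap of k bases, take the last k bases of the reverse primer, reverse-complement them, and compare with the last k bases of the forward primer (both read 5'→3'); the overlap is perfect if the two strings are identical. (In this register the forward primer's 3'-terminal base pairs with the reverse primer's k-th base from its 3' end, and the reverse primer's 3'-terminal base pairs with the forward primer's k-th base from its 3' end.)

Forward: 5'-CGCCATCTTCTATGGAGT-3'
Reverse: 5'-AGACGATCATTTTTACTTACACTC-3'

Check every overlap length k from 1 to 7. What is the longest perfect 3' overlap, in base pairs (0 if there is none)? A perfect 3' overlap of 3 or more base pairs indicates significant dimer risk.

Longest perfect overlap: 4 complementary base pairs; significant dimer risk (threshold 3).

Last 7 bases (5'→3') — forward …ATGGAGT, reverse …TACACTC.
Reverse complement of the reverse primer's last 7 bases: GAGTGTA; its first k bases are the reverse complement of the reverse primer's last k bases, so a perfect k-base overlap needs the forward primer's last k bases to equal them.
Comparing (forward last k vs required): k=1: T vs G ✗; k=2: GT vs GA ✗; k=3: AGT vs GAG ✗; k=4: GAGT vs GAGT ✓; k=5: GGAGT vs GAGTG ✗; k=6: TGGAGT vs GAGTGT ✗; k=7: ATGGAGT vs GAGTGTA ✗.
Only k = 4 is perfect, so the longest perfect 3' overlap is 4.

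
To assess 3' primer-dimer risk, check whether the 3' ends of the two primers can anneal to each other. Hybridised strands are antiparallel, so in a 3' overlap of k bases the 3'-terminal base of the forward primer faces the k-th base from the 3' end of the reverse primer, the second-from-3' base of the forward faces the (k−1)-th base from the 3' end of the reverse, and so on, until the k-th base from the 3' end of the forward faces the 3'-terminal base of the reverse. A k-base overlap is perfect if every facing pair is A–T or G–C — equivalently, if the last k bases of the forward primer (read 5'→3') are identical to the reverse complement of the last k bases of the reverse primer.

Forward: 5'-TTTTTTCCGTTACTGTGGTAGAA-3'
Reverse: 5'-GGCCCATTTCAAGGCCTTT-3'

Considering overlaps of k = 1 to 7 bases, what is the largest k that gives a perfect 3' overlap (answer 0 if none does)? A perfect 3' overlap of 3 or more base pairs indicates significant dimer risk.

Longest perfect overlap: 2 complementary base pairs; below the dimer-risk threshold (threshold 3).

Last 7 bases (5'→3') — forward …GGTAGAA, reverse …GGCCTTT.
Reverse complement of the reverse primer's last 7 bases: AAAGGCC; its first k bases are the reverse complement of the reverse primer's last k bases, so a perfect k-base overlap needs the forward primer's last k bases to equal them.
Comparing (forward last k vs required): k=1: A vs A ✓; k=2: AA vs AA ✓; k=3: GAA vs AAA ✗; k=4: AGAA vs AAAG ✗; k=5: TAGAA vs AAAGG ✗; k=6: GTAGAA vs AAAGGC ✗; k=7: GGTAGAA vs AAAGGCC ✗.
Perfect overlaps at k = 1, 2; the largest is 2.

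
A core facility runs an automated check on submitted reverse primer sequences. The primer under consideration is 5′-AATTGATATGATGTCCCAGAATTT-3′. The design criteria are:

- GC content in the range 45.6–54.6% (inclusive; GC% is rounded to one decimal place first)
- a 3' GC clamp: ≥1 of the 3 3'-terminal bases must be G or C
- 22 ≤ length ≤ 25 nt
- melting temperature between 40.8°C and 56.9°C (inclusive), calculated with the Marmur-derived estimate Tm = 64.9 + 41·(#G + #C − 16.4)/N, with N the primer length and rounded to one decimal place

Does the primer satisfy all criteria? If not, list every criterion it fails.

Fails: GC content, GC clamp.

Base counts: A=8, T=9, G=4, C=3 (length 24).
GC content: GC 7/24 = 29.2%, outside 45.6–54.6% ✗
GC clamp: 3' end TTT has 0 G/C, need ≥1 ✗
length: length 24 ✓
Tm: Tm = 64.9 + 41·(7 − 16.4)/24 = 48.8°C ✓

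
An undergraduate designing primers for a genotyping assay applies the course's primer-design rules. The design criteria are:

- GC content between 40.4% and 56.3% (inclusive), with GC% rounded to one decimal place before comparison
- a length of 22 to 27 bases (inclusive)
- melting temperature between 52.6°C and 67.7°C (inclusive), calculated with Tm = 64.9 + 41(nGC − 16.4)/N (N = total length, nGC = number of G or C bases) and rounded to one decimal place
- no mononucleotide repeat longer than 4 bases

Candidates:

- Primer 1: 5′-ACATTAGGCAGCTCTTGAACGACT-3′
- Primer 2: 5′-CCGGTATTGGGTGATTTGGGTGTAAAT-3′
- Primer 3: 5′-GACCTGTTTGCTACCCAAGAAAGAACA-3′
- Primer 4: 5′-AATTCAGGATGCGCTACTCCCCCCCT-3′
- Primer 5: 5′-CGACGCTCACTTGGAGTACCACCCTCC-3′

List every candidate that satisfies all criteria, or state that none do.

Primer 1, Primer 2 and Primer 3.

Primer 1 (24 nt, A=7 T=6 G=5 C=6): GC 11/24 = 45.8% ✓; length 24 ✓; Tm = 64.9 + 41·(11 − 16.4)/24 = 55.7°C ✓; longest run = 2 ✓ — passes.
Primer 2 (27 nt, A=5 T=10 G=10 C=2): GC 12/27 = 44.4% ✓; length 27 ✓; Tm = 64.9 + 41·(12 − 16.4)/27 = 58.2°C ✓; longest run = 3 ✓ — passes.
Primer 3 (27 nt, A=10 T=5 G=5 C=7): GC 12/27 = 44.4% ✓; length 27 ✓; Tm = 64.9 + 41·(12 − 16.4)/27 = 58.2°C ✓; longest run = 3 ✓ — passes.
Primer 4 (26 nt, A=5 T=6 G=4 C=11): GC 15/26 = 57.7%, outside 40.4–56.3% ✗; length 26 ✓; Tm = 64.9 + 41·(15 − 16.4)/26 = 62.7°C ✓; longest run = 7, exceeds 4 ✗ — fails.
Primer 5 (27 nt, A=5 T=5 G=5 C=12): GC 17/27 = 63.0%, outside 40.4–56.3% ✗; length 27 ✓; Tm = 64.9 + 41·(17 − 16.4)/27 = 65.8°C ✓; longest run = 3 ✓ — fails.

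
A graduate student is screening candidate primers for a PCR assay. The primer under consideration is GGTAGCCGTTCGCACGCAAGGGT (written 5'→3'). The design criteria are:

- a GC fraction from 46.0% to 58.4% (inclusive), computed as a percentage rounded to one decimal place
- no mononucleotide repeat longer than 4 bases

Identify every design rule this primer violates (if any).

Base counts: A=4, T=4, G=9, C=6 (length 23).
GC content: GC 15/23 = 65.2%, outside 46.0–58.4% ✗
homopolymer run: longest run = 3 ✓

Fails: GC content.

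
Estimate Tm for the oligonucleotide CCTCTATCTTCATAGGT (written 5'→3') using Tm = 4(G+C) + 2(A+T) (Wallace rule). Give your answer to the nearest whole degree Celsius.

48°C

Base counts: A=3, T=7, G=2, C=5 (length 17).
Tm = 2·(3+7) + 4·(2+5) = 2·10 + 4·7 = 20 + 28 = 48°C.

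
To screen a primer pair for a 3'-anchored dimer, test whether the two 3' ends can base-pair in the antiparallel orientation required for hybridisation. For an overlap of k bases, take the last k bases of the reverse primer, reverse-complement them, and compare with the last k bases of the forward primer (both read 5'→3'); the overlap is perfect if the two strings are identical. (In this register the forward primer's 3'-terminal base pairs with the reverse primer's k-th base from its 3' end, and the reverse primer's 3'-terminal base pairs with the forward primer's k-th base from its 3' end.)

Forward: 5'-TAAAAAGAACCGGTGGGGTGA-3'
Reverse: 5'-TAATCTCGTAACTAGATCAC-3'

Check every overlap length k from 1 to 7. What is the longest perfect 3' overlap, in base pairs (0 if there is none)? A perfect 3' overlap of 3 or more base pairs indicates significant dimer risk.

Longest perfect overlap: 4 complementary base pairs; significant dimer risk (threshold 3).

Last 7 bases (5'→3') — forward …GGGGTGA, reverse …AGATCAC.
Reverse complement of the reverse primer's last 7 bases: GTGATCT; its first k bases are the reverse complement of the reverse primer's last k bases, so a perfect k-base overlap needs the forward primer's last k bases to equal them.
Comparing (forward last k vs required): k=1: A vs G ✗; k=2: GA vs GT ✗; k=3: TGA vs GTG ✗; k=4: GTGA vs GTGA ✓; k=5: GGTGA vs GTGAT ✗; k=6: GGGTGA vs GTGATC ✗; k=7: GGGGTGA vs GTGATCT ✗.
Only k = 4 is perfect, so the longest perfect 3' overlap is 4.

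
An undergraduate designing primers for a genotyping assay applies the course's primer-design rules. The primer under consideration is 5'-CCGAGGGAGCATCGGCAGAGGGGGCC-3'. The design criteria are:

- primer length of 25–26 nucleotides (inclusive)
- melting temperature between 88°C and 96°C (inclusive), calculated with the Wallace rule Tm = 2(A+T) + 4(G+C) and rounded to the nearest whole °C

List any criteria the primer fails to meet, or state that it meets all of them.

Base counts: A=5, T=1, G=13, C=7 (length 26).
length: length 26 ✓
Tm: Tm = 2·6 + 4·20 = 92°C ✓

Meets all criteria.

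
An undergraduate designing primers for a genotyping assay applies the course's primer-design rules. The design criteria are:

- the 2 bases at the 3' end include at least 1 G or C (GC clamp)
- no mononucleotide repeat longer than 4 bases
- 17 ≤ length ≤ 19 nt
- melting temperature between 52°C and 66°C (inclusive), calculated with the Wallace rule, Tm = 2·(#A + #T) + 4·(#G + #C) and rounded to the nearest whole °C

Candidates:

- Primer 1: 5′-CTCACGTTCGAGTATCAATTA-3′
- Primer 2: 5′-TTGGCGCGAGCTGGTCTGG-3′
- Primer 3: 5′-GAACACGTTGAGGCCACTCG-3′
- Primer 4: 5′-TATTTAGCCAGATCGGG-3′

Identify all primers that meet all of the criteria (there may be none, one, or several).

Primer 2 only.

Primer 1 (21 nt, A=6 T=7 G=3 C=5): 3' end TA has 0 G/C, need ≥1 ✗; longest run = 2 ✓; length 21, outside 17–19 ✗; Tm = 2·13 + 4·8 = 58°C ✓ — fails.
Primer 2 (19 nt, A=1 T=5 G=9 C=4): 3' end GG has 2 G/C ✓; longest run = 2 ✓; length 19 ✓; Tm = 2·6 + 4·13 = 64°C ✓ — passes.
Primer 3 (20 nt, A=5 T=3 G=6 C=6): 3' end CG has 2 G/C ✓; longest run = 2 ✓; length 20, outside 17–19 ✗; Tm = 2·8 + 4·12 = 64°C ✓ — fails.
Primer 4 (17 nt, A=4 T=5 G=5 C=3): 3' end GG has 2 G/C ✓; longest run = 3 ✓; length 17 ✓; Tm = 2·9 + 4·8 = 50°C, outside 52–66°C ✗ — fails.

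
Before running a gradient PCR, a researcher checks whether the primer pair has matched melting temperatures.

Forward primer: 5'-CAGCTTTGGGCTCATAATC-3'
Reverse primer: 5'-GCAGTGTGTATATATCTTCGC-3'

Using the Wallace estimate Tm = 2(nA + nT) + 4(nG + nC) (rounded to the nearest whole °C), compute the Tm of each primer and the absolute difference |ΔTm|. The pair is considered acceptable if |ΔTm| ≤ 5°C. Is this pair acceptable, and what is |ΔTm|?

Forward: A=4 T=6 G=4 C=5 → Tm = 2·10 + 4·9 = 56°C.
Reverse: A=4 T=8 G=5 C=4 → Tm = 2·12 + 4·9 = 60°C.
|ΔTm| = |56 − 60| = 4°C, ≤ 5°C.

|ΔTm| = 4°C; the pair is acceptable.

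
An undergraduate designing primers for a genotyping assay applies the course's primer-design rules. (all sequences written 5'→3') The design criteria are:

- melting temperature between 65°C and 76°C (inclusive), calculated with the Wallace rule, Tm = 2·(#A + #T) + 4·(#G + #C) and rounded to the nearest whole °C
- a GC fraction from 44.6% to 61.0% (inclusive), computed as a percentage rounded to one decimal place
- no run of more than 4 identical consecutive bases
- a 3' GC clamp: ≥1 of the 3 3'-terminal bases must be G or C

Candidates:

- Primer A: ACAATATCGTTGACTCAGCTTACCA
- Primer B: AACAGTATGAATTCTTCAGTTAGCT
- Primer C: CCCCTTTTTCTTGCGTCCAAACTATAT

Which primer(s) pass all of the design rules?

None of the candidates satisfy all criteria.

Primer A (25 nt, A=8 T=7 G=3 C=7): Tm = 2·15 + 4·10 = 70°C ✓; GC 10/25 = 40.0%, outside 44.6–61.0% ✗; longest run = 2 ✓; 3' end CCA has 2 G/C ✓ — fails.
Primer B (25 nt, A=8 T=9 G=4 C=4): Tm = 2·17 + 4·8 = 66°C ✓; GC 8/25 = 32.0%, outside 44.6–61.0% ✗; longest run = 2 ✓; 3' end GCT has 2 G/C ✓ — fails.
Primer C (27 nt, A=5 T=11 G=2 C=9): Tm = 2·16 + 4·11 = 76°C ✓; GC 11/27 = 40.7%, outside 44.6–61.0% ✗; longest run = 5, exceeds 4 ✗; 3' end TAT has 0 G/C, need ≥1 ✗ — fails.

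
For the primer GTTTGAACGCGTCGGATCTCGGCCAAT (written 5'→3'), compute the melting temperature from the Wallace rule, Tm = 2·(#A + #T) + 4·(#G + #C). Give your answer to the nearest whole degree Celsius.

Base counts: A=5, T=7, G=8, C=7 (length 27).
Tm = 2·(5+7) + 4·(8+7) = 2·12 + 4·15 = 24 + 60 = 84°C.

84°C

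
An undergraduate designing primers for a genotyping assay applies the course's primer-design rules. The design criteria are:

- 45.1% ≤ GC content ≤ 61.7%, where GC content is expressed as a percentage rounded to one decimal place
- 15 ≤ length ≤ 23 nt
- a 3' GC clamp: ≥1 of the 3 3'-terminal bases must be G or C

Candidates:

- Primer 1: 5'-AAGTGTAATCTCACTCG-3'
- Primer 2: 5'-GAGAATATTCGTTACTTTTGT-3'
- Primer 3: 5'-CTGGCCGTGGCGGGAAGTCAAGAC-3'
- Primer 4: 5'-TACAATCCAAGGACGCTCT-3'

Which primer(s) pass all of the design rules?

Primer 4 only.

Primer 1 (17 nt, A=5 T=5 G=3 C=4): GC 7/17 = 41.2%, outside 45.1–61.7% ✗; length 17 ✓; 3' end TCG has 2 G/C ✓ — fails.
Primer 2 (21 nt, A=5 T=10 G=4 C=2): GC 6/21 = 28.6%, outside 45.1–61.7% ✗; length 21 ✓; 3' end TGT has 1 G/C ✓ — fails.
Primer 3 (24 nt, A=5 T=3 G=10 C=6): GC 16/24 = 66.7%, outside 45.1–61.7% ✗; length 24, outside 15–23 ✗; 3' end GAC has 2 G/C ✓ — fails.
Primer 4 (19 nt, A=6 T=4 G=3 C=6): GC 9/19 = 47.4% ✓; length 19 ✓; 3' end TCT has 1 G/C ✓ — passes.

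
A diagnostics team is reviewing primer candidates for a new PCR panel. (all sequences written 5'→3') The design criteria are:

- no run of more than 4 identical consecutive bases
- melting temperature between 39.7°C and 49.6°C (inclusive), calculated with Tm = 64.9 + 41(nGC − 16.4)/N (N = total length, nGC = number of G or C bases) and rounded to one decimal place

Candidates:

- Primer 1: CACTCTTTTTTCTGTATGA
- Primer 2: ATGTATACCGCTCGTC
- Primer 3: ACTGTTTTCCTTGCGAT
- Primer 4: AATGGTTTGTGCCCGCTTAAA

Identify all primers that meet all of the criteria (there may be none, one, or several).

Primer 1 (19 nt, A=3 T=10 G=2 C=4): longest run = 6, exceeds 4 ✗; Tm = 64.9 + 41·(6 − 16.4)/19 = 42.5°C ✓ — fails.
Primer 2 (16 nt, A=3 T=5 G=3 C=5): longest run = 2 ✓; Tm = 64.9 + 41·(8 − 16.4)/16 = 43.4°C ✓ — passes.
Primer 3 (17 nt, A=2 T=8 G=3 C=4): longest run = 4 ✓; Tm = 64.9 + 41·(7 − 16.4)/17 = 42.2°C ✓ — passes.
Primer 4 (21 nt, A=5 T=7 G=5 C=4): longest run = 3 ✓; Tm = 64.9 + 41·(9 − 16.4)/21 = 50.5°C, outside 39.7–49.6°C ✗ — fails.

Primer 2 and Primer 3.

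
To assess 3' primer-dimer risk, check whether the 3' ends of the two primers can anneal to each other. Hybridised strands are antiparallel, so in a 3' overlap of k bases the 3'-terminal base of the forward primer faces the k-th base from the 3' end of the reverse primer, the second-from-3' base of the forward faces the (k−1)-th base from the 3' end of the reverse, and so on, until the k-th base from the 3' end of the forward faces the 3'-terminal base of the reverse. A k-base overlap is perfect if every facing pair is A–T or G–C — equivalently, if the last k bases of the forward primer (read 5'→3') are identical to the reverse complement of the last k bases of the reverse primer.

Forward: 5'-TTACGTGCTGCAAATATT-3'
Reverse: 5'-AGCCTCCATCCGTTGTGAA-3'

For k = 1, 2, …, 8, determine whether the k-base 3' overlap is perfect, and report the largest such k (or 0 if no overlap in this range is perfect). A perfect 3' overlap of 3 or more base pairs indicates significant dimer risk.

Longest perfect overlap: 2 complementary base pairs; below the dimer-risk threshold (threshold 3).

Last 8 bases (5'→3') — forward …CAAATATT, reverse …GTTGTGAA.
Reverse complement of the reverse primer's last 8 bases: TTCACAAC; its first k bases are the reverse complement of the reverse primer's last k bases, so a perfect k-base overlap needs the forward primer's last k bases to equal them.
Comparing (forward last k vs required): k=1: T vs T ✓; k=2: TT vs TT ✓; k=3: ATT vs TTC ✗; k=4: TATT vs TTCA ✗; k=5: ATATT vs TTCAC ✗; k=6: AATATT vs TTCACA ✗; k=7: AAATATT vs TTCACAA ✗; k=8: CAAATATT vs TTCACAAC ✗.
Perfect overlaps at k = 1, 2; the largest is 2.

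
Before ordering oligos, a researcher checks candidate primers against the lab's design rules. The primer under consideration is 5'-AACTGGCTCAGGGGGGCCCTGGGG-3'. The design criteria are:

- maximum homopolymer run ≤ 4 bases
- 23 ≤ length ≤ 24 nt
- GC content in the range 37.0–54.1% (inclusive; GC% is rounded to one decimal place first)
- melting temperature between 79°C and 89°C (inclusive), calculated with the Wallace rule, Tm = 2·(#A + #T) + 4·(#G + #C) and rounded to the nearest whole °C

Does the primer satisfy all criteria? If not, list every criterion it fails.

Base counts: A=3, T=3, G=12, C=6 (length 24).
homopolymer run: longest run = 6, exceeds 4 ✗
length: length 24 ✓
GC content: GC 18/24 = 75.0%, outside 37.0–54.1% ✗
Tm: Tm = 2·6 + 4·18 = 84°C ✓

Fails: homopolymer run, GC content.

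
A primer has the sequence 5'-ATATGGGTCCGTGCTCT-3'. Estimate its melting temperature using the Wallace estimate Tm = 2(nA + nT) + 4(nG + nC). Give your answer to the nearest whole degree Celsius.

52°C

Base counts: A=2, T=6, G=5, C=4 (length 17).
Tm = 2·(2+6) + 4·(5+4) = 2·8 + 4·9 = 16 + 36 = 52°C.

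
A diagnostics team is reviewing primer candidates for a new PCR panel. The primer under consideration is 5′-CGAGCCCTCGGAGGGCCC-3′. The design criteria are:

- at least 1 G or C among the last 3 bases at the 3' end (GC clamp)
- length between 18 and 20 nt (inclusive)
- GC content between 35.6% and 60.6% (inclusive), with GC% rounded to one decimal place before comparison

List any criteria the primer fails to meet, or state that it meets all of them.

Fails: GC content.

Base counts: A=2, T=1, G=7, C=8 (length 18).
GC clamp: 3' end CCC has 3 G/C ✓
length: length 18 ✓
GC content: GC 15/18 = 83.3%, outside 35.6–60.6% ✗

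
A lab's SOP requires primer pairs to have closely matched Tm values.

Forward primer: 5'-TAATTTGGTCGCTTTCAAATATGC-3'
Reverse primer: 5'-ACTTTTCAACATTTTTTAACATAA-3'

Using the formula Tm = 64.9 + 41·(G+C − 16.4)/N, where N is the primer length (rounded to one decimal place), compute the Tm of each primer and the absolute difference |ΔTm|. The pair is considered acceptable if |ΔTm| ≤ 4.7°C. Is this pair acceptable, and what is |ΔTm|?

Forward: G+C = 8, N = 24 → Tm = 64.9 + 41·(8 − 16.4)/24 = 50.6°C.
Reverse: G+C = 4, N = 24 → Tm = 64.9 + 41·(4 − 16.4)/24 = 43.7°C.
|ΔTm| = |50.6 − 43.7| = 6.9°C, > 4.7°C.

|ΔTm| = 6.9°C; the pair is not acceptable.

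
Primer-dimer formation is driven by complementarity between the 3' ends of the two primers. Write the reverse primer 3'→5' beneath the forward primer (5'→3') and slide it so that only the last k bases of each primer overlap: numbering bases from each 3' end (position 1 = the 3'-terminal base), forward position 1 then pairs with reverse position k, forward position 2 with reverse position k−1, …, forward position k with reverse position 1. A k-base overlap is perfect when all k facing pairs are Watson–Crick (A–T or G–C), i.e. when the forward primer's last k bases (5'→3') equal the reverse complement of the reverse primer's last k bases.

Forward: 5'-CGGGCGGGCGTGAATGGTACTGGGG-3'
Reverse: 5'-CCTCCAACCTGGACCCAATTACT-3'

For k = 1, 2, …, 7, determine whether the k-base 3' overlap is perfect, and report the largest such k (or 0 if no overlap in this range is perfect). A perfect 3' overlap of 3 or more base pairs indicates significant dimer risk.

Longest perfect overlap: 0 complementary base pairs; below the dimer-risk threshold (threshold 3).

Last 7 bases (5'→3') — forward …ACTGGGG, reverse …AATTACT.
Reverse complement of the reverse primer's last 7 bases: AGTAATT; its first k bases are the reverse complement of the reverse primer's last k bases, so a perfect k-base overlap needs the forward primer's last k bases to equal them.
Comparing (forward last k vs required): k=1: G vs A ✗; k=2: GG vs AG ✗; k=3: GGG vs AGT ✗; k=4: GGGG vs AGTA ✗; k=5: TGGGG vs AGTAA ✗; k=6: CTGGGG vs AGTAAT ✗; k=7: ACTGGGG vs AGTAATT ✗.
No overlap length from 1 to 7 is perfect, so the longest perfect 3' overlap is 0.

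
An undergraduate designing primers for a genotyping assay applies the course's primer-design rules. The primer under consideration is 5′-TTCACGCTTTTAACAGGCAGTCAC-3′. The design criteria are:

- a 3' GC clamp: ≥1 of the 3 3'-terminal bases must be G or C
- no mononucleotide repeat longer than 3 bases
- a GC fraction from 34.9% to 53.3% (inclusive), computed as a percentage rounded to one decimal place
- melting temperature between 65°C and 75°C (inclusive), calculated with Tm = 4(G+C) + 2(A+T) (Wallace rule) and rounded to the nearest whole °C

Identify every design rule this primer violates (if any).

Fails: homopolymer run.

Base counts: A=6, T=7, G=4, C=7 (length 24).
GC clamp: 3' end CAC has 2 G/C ✓
homopolymer run: longest run = 4, exceeds 3 ✗
GC content: GC 11/24 = 45.8% ✓
Tm: Tm = 2·13 + 4·11 = 70°C ✓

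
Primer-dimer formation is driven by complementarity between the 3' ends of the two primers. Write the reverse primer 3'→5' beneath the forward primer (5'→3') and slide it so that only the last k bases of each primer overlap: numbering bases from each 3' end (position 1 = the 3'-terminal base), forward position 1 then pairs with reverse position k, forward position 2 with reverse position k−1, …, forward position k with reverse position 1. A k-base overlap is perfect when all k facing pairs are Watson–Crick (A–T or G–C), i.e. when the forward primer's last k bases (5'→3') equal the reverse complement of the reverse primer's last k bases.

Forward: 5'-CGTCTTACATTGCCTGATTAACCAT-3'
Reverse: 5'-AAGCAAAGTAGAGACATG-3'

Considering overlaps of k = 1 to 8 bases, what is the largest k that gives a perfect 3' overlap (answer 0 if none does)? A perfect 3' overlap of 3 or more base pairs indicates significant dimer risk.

Longest perfect overlap: 3 complementary base pairs; significant dimer risk (threshold 3).

Last 8 bases (5'→3') — forward …TTAACCAT, reverse …GAGACATG.
Reverse complement of the reverse primer's last 8 bases: CATGTCTC; its first k bases are the reverse complement of the reverse primer's last k bases, so a perfect k-base overlap needs the forward primer's last k bases to equal them.
Comparing (forward last k vs required): k=1: T vs C ✗; k=2: AT vs CA ✗; k=3: CAT vs CAT ✓; k=4: CCAT vs CATG ✗; k=5: ACCAT vs CATGT ✗; k=6: AACCAT vs CATGTC ✗; k=7: TAACCAT vs CATGTCT ✗; k=8: TTAACCAT vs CATGTCTC ✗.
Only k = 3 is perfect, so the longest perfect 3' overlap is 3.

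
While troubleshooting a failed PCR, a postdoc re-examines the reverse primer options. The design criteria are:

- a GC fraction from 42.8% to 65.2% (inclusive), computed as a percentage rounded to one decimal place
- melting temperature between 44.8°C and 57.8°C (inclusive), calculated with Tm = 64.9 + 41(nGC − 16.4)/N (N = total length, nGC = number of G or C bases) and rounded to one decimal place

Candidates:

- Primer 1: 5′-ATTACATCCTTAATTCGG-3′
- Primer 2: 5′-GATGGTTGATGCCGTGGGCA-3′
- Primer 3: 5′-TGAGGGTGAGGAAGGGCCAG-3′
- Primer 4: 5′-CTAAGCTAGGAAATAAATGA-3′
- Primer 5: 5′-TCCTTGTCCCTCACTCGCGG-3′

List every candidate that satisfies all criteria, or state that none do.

Primer 1 (18 nt, A=5 T=7 G=2 C=4): GC 6/18 = 33.3%, outside 42.8–65.2% ✗; Tm = 64.9 + 41·(6 − 16.4)/18 = 41.2°C, outside 44.8–57.8°C ✗ — fails.
Primer 2 (20 nt, A=3 T=5 G=9 C=3): GC 12/20 = 60.0% ✓; Tm = 64.9 + 41·(12 − 16.4)/20 = 55.9°C ✓ — passes.
Primer 3 (20 nt, A=5 T=2 G=11 C=2): GC 13/20 = 65.0% ✓; Tm = 64.9 + 41·(13 − 16.4)/20 = 57.9°C, outside 44.8–57.8°C ✗ — fails.
Primer 4 (20 nt, A=10 T=4 G=4 C=2): GC 6/20 = 30.0%, outside 42.8–65.2% ✗; Tm = 64.9 + 41·(6 − 16.4)/20 = 43.6°C, outside 44.8–57.8°C ✗ — fails.
Primer 5 (20 nt, A=1 T=6 G=4 C=9): GC 13/20 = 65.0% ✓; Tm = 64.9 + 41·(13 − 16.4)/20 = 57.9°C, outside 44.8–57.8°C ✗ — fails.

Primer 2 only.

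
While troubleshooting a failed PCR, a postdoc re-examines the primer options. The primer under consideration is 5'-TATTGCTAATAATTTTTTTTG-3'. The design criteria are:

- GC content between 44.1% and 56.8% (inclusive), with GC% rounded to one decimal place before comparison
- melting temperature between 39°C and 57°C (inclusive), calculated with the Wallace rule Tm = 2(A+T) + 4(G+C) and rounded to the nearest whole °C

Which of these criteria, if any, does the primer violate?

Base counts: A=5, T=13, G=2, C=1 (length 21).
GC content: GC 3/21 = 14.3%, outside 44.1–56.8% ✗
Tm: Tm = 2·18 + 4·3 = 48°C ✓

Fails: GC content.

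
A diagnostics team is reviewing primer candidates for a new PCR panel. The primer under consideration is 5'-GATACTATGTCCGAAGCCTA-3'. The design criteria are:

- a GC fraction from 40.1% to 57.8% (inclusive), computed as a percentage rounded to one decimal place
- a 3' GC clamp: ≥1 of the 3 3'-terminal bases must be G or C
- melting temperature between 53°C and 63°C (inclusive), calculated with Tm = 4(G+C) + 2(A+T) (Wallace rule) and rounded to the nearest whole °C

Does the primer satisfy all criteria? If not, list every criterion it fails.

Base counts: A=6, T=5, G=4, C=5 (length 20).
GC content: GC 9/20 = 45.0% ✓
GC clamp: 3' end CTA has 1 G/C ✓
Tm: Tm = 2·11 + 4·9 = 58°C ✓

Meets all criteria.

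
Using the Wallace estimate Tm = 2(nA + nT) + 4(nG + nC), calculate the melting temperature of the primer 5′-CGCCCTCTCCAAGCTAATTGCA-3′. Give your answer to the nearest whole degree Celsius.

68°C

Base counts: A=5, T=5, G=3, C=9 (length 22).
Tm = 2·(5+5) + 4·(3+9) = 2·10 + 4·12 = 20 + 48 = 68°C.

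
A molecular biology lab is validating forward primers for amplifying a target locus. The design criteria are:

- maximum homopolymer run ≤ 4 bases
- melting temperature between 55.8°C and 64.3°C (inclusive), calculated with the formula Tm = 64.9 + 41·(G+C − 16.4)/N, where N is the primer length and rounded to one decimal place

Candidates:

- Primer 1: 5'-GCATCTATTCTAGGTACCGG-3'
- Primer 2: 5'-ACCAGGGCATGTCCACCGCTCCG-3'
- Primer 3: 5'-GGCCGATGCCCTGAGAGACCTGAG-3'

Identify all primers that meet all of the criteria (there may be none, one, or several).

Primer 1 (20 nt, A=4 T=6 G=5 C=5): longest run = 2 ✓; Tm = 64.9 + 41·(10 − 16.4)/20 = 51.8°C, outside 55.8–64.3°C ✗ — fails.
Primer 2 (23 nt, A=4 T=3 G=6 C=10): longest run = 3 ✓; Tm = 64.9 + 41·(16 − 16.4)/23 = 64.2°C ✓ — passes.
Primer 3 (24 nt, A=5 T=3 G=9 C=7): longest run = 3 ✓; Tm = 64.9 + 41·(16 − 16.4)/24 = 64.2°C ✓ — passes.

Primer 2 and Primer 3.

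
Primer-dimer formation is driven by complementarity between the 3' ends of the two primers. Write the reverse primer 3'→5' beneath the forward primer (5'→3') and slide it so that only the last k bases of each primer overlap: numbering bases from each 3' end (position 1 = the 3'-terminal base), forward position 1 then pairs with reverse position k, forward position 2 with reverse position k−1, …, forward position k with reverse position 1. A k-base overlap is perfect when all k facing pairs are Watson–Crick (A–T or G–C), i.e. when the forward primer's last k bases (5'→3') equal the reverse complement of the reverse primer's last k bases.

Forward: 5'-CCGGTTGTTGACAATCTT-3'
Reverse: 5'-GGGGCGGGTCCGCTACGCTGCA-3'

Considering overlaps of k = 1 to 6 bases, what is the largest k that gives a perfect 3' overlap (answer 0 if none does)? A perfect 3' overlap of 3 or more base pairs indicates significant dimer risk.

Last 6 bases (5'→3') — forward …AATCTT, reverse …GCTGCA.
Reverse complement of the reverse primer's last 6 bases: TGCAGC; its first k bases are the reverse complement of the reverse primer's last k bases, so a perfect k-base overlap needs the forward primer's last k bases to equal them.
Comparing (forward last k vs required): k=1: T vs T ✓; k=2: TT vs TG ✗; k=3: CTT vs TGC ✗; k=4: TCTT vs TGCA ✗; k=5: ATCTT vs TGCAG ✗; k=6: AATCTT vs TGCAGC ✗.
Only k = 1 is perfect, so the longest perfect 3' overlap is 1.

Longest perfect overlap: 1 complementary base pair; below the dimer-risk threshold (threshold 3).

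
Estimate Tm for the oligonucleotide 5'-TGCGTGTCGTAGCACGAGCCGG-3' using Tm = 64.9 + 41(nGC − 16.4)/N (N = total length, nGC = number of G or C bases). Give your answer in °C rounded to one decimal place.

62.3°C

Base counts: A=3, T=4, G=9, C=6; G+C = 15, N = 22.
Tm = 64.9 + 41·(15 − 16.4)/22 = 64.9 + -57.40/22 = 62.3°C.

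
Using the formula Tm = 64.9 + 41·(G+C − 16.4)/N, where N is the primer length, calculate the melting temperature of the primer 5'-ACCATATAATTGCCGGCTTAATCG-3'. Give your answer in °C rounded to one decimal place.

Base counts: A=7, T=7, G=4, C=6; G+C = 10, N = 24.
Tm = 64.9 + 41·(10 − 16.4)/24 = 64.9 + -262.40/24 = 54.0°C.

54.0°C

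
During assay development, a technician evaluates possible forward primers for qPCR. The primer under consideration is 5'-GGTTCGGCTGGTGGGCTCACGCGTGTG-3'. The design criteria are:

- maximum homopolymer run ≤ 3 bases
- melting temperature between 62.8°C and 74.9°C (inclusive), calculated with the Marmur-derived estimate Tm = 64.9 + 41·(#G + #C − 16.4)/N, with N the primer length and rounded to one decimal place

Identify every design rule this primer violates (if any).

Meets all criteria.

Base counts: A=1, T=7, G=13, C=6 (length 27).
homopolymer run: longest run = 3 ✓
Tm: Tm = 64.9 + 41·(19 − 16.4)/27 = 68.8°C ✓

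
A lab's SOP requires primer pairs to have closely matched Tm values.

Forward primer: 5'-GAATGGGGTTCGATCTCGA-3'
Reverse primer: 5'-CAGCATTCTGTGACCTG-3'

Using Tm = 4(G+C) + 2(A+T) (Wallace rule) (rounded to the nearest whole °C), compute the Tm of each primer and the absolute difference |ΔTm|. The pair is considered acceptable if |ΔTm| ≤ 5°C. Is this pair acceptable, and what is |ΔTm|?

Forward: A=4 T=5 G=7 C=3 → Tm = 2·9 + 4·10 = 58°C.
Reverse: A=3 T=5 G=4 C=5 → Tm = 2·8 + 4·9 = 52°C.
|ΔTm| = |58 − 52| = 6°C, > 5°C.

|ΔTm| = 6°C; the pair is not acceptable.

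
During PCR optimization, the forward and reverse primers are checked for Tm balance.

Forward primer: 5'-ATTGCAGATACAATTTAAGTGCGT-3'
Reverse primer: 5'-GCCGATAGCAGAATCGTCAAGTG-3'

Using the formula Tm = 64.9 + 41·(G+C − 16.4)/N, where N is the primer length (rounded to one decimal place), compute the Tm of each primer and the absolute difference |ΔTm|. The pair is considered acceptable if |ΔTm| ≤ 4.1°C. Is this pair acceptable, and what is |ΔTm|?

Forward: G+C = 8, N = 24 → Tm = 64.9 + 41·(8 − 16.4)/24 = 50.6°C.
Reverse: G+C = 12, N = 23 → Tm = 64.9 + 41·(12 − 16.4)/23 = 57.1°C.
|ΔTm| = |50.6 − 57.1| = 6.5°C, > 4.1°C.

|ΔTm| = 6.5°C; the pair is not acceptable.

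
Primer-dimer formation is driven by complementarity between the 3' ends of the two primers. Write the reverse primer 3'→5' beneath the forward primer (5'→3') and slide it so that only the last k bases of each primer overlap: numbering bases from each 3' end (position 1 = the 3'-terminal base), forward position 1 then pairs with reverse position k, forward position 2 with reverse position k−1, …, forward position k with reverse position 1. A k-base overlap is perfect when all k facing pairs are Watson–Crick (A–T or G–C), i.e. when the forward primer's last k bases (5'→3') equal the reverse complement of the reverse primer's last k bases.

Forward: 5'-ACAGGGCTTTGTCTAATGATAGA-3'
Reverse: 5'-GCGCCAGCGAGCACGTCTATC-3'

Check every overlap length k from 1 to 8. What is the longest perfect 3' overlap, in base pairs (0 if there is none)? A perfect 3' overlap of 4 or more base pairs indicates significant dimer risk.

Longest perfect overlap: 6 complementary base pairs; significant dimer risk (threshold 4).

Last 8 bases (5'→3') — forward …ATGATAGA, reverse …CGTCTATC.
Reverse complement of the reverse primer's last 8 bases: GATAGACG; its first k bases are the reverse complement of the reverse primer's last k bases, so a perfect k-base overlap needs the forward primer's last k bases to equal them.
Comparing (forward last k vs required): k=1: A vs G ✗; k=2: GA vs GA ✓; k=3: AGA vs GAT ✗; k=4: TAGA vs GATA ✗; k=5: ATAGA vs GATAG ✗; k=6: GATAGA vs GATAGA ✓; k=7: TGATAGA vs GATAGAC ✗; k=8: ATGATAGA vs GATAGACG ✗.
Perfect overlaps at k = 2, 6; the largest is 6.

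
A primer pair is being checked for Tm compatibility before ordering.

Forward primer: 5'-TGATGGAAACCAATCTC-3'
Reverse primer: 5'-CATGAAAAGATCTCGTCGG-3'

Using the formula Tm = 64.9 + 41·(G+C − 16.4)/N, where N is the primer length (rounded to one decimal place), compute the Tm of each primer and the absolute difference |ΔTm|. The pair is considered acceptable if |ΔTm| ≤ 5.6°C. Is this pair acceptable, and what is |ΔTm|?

Forward: G+C = 7, N = 17 → Tm = 64.9 + 41·(7 − 16.4)/17 = 42.2°C.
Reverse: G+C = 9, N = 19 → Tm = 64.9 + 41·(9 − 16.4)/19 = 48.9°C.
|ΔTm| = |42.2 − 48.9| = 6.7°C, > 5.6°C.

|ΔTm| = 6.7°C; the pair is not acceptable.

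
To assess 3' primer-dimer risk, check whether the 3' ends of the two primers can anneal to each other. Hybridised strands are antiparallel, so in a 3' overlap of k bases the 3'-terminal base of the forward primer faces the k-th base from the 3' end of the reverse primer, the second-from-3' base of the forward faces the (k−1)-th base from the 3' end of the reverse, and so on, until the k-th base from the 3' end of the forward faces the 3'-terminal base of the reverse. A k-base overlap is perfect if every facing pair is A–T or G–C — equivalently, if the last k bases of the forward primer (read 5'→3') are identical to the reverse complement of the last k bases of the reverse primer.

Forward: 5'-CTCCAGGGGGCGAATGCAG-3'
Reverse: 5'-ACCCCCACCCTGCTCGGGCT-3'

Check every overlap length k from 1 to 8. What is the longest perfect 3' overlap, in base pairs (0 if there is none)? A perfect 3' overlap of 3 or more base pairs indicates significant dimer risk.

Last 8 bases (5'→3') — forward …GAATGCAG, reverse …CTCGGGCT.
Reverse complement of the reverse primer's last 8 bases: AGCCCGAG; its first k bases are the reverse complement of the reverse primer's last k bases, so a perfect k-base overlap needs the forward primer's last k bases to equal them.
Comparing (forward last k vs required): k=1: G vs A ✗; k=2: AG vs AG ✓; k=3: CAG vs AGC ✗; k=4: GCAG vs AGCC ✗; k=5: TGCAG vs AGCCC ✗; k=6: ATGCAG vs AGCCCG ✗; k=7: AATGCAG vs AGCCCGA ✗; k=8: GAATGCAG vs AGCCCGAG ✗.
Only k = 2 is perfect, so the longest perfect 3' overlap is 2.

Longest perfect overlap: 2 complementary base pairs; below the dimer-risk threshold (threshold 3).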